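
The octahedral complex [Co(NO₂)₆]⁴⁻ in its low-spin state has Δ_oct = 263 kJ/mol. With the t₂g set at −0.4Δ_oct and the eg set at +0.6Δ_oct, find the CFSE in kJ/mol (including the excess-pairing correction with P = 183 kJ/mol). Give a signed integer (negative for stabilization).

-290

Each NO₂⁻ contributes -1; 6 × (-1) = -6. With overall charge -4, Co is in the +2 oxidation state.
Group 9 minus oxidation state +2 gives a d⁷ configuration for Co²⁺.
Configuration: t₂g⁶ eg¹.
The orbital stabilization is -1.8Δ_oct = -1.8 × 263 = -473 kJ/mol.
High-spin d⁷ would be t₂g⁵ eg² with 2 pairs; low-spin has 3, so 1 excess pair costs +1P = +183 kJ/mol.
Overall CFSE = -473 + 183 = -290 kJ/mol.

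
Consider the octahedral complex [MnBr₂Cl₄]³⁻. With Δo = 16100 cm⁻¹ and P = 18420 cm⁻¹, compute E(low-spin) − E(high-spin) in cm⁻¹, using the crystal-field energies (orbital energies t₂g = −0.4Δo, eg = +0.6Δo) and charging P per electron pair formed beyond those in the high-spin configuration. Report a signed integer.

Ligand charges: 2×(-1) from Br⁻ and 4×(-1) from Cl⁻ sum to -6; with overall charge -3, Mn is +3.
Group 7 minus oxidation state +3 gives a d⁴ configuration for Mn³⁺.
In the high-spin limit (t₂g³ eg¹) the orbital term is -0.6Δo = -9660 cm⁻¹, with no excess pairing.
Low-spin: t₂g⁴ eg⁰, orbital CFSE = -1.6Δo = -25760 cm⁻¹; plus 1 excess pair × P = +18420 cm⁻¹; total -7340 cm⁻¹.
The difference is -7340 − (-9660) = 2320 cm⁻¹, so high-spin lies lower.

2320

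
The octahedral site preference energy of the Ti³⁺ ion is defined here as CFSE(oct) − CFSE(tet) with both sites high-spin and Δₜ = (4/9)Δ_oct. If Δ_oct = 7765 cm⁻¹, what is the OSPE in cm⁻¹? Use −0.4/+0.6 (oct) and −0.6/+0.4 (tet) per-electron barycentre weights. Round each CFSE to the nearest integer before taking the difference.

-1035

Ti is in group 4, so Ti³⁺ is d¹ (4 − 3 = 1).
Octahedral (high-spin): t2g^1 e_g^0, CFSE = 1(−0.4) + 0(+0.6) = -0.4Δ_oct = -0.4 × 7765 = -3106 cm⁻¹.
In a tetrahedral site the filling is e^1 t2^0: CFSE(tet) = -0.6Δₜ = -0.6 × (4/9)(7765) = -2071 cm⁻¹.
Subtracting, OSPE = -3106 − (-2071) = -1035 cm⁻¹.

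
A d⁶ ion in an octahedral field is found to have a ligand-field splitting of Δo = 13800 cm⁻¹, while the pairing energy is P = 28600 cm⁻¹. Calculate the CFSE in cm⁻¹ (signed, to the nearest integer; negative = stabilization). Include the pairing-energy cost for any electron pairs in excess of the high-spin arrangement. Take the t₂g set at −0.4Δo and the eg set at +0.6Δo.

-5520

Δo < P, so pairing is avoided: the ground state is high-spin.
Configuration: t₂g⁴ eg².
Orbital CFSE = -0.4Δo = -0.4 × 13800 = -5520 cm⁻¹.
High-spin has no excess pairs, so no pairing correction applies.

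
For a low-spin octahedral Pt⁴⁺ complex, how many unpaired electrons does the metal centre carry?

0

Pt⁴⁺: group 10, so d-count = 10 − 4 = 6.
Configuration: t2g^6 e_g^0, giving 0 unpaired electrons.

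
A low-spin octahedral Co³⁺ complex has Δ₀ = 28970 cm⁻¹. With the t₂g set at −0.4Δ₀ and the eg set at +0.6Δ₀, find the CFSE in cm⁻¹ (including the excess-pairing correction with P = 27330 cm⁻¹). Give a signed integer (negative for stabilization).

Co sits in group 9; removing 3 electrons leaves Co³⁺ with 9 − 3 = 6 d electrons.
Configuration: t₂g⁶ eg⁰.
Orbital CFSE = 6(-0.4) + 0(0.6) = -2.4Δ₀ = -2.4 × 28970 = -69528 cm⁻¹.
Pairing penalty: 3 pairs vs 1 in the high-spin reference → 2 extra × P = 54660 cm⁻¹.
Combining: -69528 + 54660 = -14868 cm⁻¹.

-14868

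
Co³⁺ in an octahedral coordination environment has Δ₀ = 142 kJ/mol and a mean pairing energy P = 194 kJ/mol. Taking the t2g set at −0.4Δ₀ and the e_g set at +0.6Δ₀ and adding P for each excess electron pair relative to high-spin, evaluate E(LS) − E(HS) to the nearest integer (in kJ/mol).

104

Co sits in group 9; removing 3 electrons leaves Co³⁺ with 9 − 3 = 6 d electrons.
In the high-spin limit (t2g^4 e_g^2) the orbital term is -0.4Δ₀ = -57 kJ/mol, with no excess pairing.
For low-spin the configuration is t2g^6 e_g^0: orbital energy -2.4 × 142 = -341 kJ/mol, and 2 additional pairs relative to high-spin add 388 kJ/mol, giving 47 kJ/mol.
Thus E(LS) − E(HS) = 104 kJ/mol.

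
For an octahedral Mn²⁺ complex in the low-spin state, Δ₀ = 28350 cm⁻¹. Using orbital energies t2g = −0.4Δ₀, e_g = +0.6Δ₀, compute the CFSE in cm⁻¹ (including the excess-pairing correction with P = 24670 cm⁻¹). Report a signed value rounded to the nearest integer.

Mn²⁺: group 7, so d-count = 7 − 2 = 5.
Configuration: t2g^5 e_g^0.
CFSE(orbital) = 5×(-0.4Δ₀) + 0×(0.6Δ₀) = -2.0Δ₀; with Δ₀ = 28350 cm⁻¹ that is -56700 cm⁻¹.
High-spin d⁵ would be t2g^3 e_g^2 with 0 pairs; low-spin has 2, so 2 excess pairs cost +2P = +49340 cm⁻¹.
Net CFSE = -56700 + 49340 = -7360 cm⁻¹.

-7360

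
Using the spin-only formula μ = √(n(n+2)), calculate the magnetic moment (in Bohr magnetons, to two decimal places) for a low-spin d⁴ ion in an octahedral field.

2.83 Bohr magnetons

Configuration: t₂g⁴ eg⁰ → 2 unpaired electrons.
μ(spin-only) = √[2(2+2)] = √8 ≈ 2.83 Bohr magnetons.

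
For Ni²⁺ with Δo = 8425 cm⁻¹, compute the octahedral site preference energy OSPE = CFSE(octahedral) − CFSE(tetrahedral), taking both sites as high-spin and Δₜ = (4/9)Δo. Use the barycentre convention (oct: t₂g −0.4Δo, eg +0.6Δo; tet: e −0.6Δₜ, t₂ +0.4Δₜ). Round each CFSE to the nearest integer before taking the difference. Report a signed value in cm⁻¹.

-7114

Group 10 minus oxidation state +2 gives a d⁸ configuration for Ni²⁺.
Octahedral (high-spin): t₂g⁶ eg², CFSE = 6(−0.4) + 2(+0.6) = -1.2Δo = -1.2 × 8425 = -10110 cm⁻¹.
In a tetrahedral site the filling is e⁴ t₂⁴: CFSE(tet) = -0.8Δₜ = -0.8 × (4/9)(8425) = -2996 cm⁻¹.
OSPE = CFSE(oct) − CFSE(tet) = -10110 − (-2996) = -7114 cm⁻¹.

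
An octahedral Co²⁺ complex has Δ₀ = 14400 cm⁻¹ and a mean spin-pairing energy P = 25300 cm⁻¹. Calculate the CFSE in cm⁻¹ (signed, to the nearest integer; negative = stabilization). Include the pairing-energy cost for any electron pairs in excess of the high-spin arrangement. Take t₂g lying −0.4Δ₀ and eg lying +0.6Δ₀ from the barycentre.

-11520

Co sits in group 9; removing 2 electrons leaves Co²⁺ with 9 − 2 = 7 d electrons.
Here Δ₀ < P (14400 < 25300), so the high-spin state is favoured.
That gives t₂g⁵ eg².
Orbital CFSE = -0.8Δ₀ = -0.8 × 14400 = -11520 cm⁻¹.
High-spin has no excess pairs, so no pairing correction applies.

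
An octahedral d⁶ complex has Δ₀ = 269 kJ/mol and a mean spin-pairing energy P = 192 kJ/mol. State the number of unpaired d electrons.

Δ₀ > P, so pairing is preferred: the ground state is low-spin.
Filling d⁶ accordingly: t₂g⁶ eg⁰.
Unpaired electrons: 0.

0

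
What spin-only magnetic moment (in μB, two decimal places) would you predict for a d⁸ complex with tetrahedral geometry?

2.83 μB

Tetrahedral fields are weak (Δₜ ≈ 4/9 Δₒ), so electrons fill high-spin.
Configuration: e^4 t2^4 → 2 unpaired electrons.
μ(spin-only) = √[2(2+2)] = √8 ≈ 2.83 μB.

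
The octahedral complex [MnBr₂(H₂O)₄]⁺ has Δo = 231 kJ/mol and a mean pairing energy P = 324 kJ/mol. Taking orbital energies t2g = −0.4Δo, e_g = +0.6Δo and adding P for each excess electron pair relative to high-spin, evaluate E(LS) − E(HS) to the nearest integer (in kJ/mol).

Ligand charges: 2×(-1) from Br⁻ and 4×(+0) from H₂O sum to -2; with overall charge +1, Mn is +3.
Mn sits in group 7; removing 3 electrons leaves Mn³⁺ with 7 − 3 = 4 d electrons.
High-spin d⁴ fills as t2g^3 e_g^1 with CFSE 3(−0.4) + 1(+0.6) = -0.6Δo = -139 kJ/mol.
Low-spin t2g^4 e_g^0 gives -1.6Δo = -370 kJ/mol, but forming 1 extra pair costs 1P = 324 kJ/mol, so E(LS) = -370 + 324 = -46 kJ/mol.
Thus E(LS) − E(HS) = 93 kJ/mol.

93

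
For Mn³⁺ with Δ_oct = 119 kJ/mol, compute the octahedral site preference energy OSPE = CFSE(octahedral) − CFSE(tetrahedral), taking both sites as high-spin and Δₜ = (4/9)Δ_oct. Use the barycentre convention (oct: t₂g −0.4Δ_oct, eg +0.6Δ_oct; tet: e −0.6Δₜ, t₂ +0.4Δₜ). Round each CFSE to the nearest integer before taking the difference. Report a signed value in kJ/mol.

-50

Mn sits in group 7; removing 3 electrons leaves Mn³⁺ with 7 − 3 = 4 d electrons.
Octahedral (high-spin): t2g^3 e_g^1, CFSE = 3(−0.4) + 1(+0.6) = -0.6Δ_oct = -0.6 × 119 = -71 kJ/mol.
In a tetrahedral site the filling is e^2 t2^2: CFSE(tet) = -0.4Δₜ = -0.4 × (4/9)(119) = -21 kJ/mol.
Subtracting, OSPE = -71 − (-21) = -50 kJ/mol.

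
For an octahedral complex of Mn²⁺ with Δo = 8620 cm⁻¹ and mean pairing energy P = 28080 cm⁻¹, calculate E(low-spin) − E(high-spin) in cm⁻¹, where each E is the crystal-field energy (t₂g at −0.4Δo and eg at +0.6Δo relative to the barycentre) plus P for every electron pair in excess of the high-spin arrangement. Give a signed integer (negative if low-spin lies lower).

38920

Mn sits in group 7; removing 2 electrons leaves Mn²⁺ with 7 − 2 = 5 d electrons.
In the high-spin limit (t₂g³ eg²) the orbital term is 0.0Δo = 0 cm⁻¹, with no excess pairing.
For low-spin the configuration is t₂g⁵ eg⁰: orbital energy -2.0 × 8620 = -17240 cm⁻¹, and 2 additional pairs relative to high-spin add 56160 cm⁻¹, giving 38920 cm⁻¹.
E(LS) − E(HS) = 38920 − (0) = 38920 cm⁻¹.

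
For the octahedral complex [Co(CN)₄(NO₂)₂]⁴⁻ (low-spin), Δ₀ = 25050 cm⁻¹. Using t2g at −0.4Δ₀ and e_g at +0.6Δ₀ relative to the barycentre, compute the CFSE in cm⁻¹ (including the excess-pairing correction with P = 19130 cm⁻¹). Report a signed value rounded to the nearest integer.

-25960

Ligand charges: 4×(-1) from CN⁻ and 2×(-1) from NO₂⁻ sum to -6; with overall charge -4, Co is +2.
Co²⁺: group 9, so d-count = 9 − 2 = 7.
Configuration: t2g^6 e_g^1.
CFSE(orbital) = 6×(-0.4Δ₀) + 1×(0.6Δ₀) = -1.8Δ₀; with Δ₀ = 25050 cm⁻¹ that is -45090 cm⁻¹.
Relative to high-spin t2g^5 e_g^2 (2 paired), the low-spin configuration has 1 additional pair, contributing +1 × 19130 = +19130 cm⁻¹.
Overall CFSE = -45090 + 19130 = -25960 cm⁻¹.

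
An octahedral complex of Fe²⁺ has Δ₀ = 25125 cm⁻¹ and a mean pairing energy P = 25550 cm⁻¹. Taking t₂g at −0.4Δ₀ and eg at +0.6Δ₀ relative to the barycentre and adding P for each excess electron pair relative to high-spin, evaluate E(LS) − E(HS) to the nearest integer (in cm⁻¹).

850

Group 8 minus oxidation state +2 gives a d⁶ configuration for Fe²⁺.
High-spin d⁶ fills as t₂g⁴ eg² with CFSE 4(−0.4) + 2(+0.6) = -0.4Δ₀ = -10050 cm⁻¹.
Low-spin: t₂g⁶ eg⁰, orbital CFSE = -2.4Δ₀ = -60300 cm⁻¹; plus 2 excess pairs × P = +51100 cm⁻¹; total -9200 cm⁻¹.
E(LS) − E(HS) = -9200 − (-10050) = 850 cm⁻¹.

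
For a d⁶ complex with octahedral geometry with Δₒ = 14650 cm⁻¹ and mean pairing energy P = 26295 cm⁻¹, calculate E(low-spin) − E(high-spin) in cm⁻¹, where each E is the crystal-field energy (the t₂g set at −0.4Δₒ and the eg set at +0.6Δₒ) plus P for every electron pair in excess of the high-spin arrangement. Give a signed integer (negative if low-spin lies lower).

23290

High-spin d⁶ fills as t₂g⁴ eg² with CFSE 4(−0.4) + 2(+0.6) = -0.4Δₒ = -5860 cm⁻¹.
Low-spin: t₂g⁶ eg⁰, orbital CFSE = -2.4Δₒ = -35160 cm⁻¹; plus 2 excess pairs × P = +52590 cm⁻¹; total 17430 cm⁻¹.
The difference is 17430 − (-5860) = 23290 cm⁻¹, so high-spin lies lower.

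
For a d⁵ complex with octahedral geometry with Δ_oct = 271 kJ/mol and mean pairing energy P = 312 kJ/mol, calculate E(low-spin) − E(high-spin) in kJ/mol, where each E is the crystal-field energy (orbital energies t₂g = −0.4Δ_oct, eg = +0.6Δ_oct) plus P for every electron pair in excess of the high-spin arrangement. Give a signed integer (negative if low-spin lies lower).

High-spin: t₂g³ eg², CFSE = 0.0Δ_oct = 0 kJ/mol.
For low-spin the configuration is t₂g⁵ eg⁰: orbital energy -2.0 × 271 = -542 kJ/mol, and 2 additional pairs relative to high-spin add 624 kJ/mol, giving 82 kJ/mol.
The difference is 82 − (0) = 82 kJ/mol, so high-spin lies lower.

82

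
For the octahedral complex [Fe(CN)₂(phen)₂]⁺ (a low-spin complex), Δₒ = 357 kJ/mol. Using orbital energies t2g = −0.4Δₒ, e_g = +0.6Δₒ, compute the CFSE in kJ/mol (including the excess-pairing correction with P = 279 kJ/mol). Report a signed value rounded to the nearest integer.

Ligand charges: 2×(-1) from CN⁻ and 2×(+0) from phen sum to -2; with overall charge +1, Fe is +3.
Fe is in group 8, so Fe³⁺ is d⁵ (8 − 3 = 5).
Configuration: t2g^5 e_g^0.
Orbital CFSE = 5(-0.4) + 0(0.6) = -2.0Δₒ = -2.0 × 357 = -714 kJ/mol.
Pairing penalty: 2 pairs vs 0 in the high-spin reference → 2 extra × P = 558 kJ/mol.
Combining: -714 + 558 = -156 kJ/mol.

-156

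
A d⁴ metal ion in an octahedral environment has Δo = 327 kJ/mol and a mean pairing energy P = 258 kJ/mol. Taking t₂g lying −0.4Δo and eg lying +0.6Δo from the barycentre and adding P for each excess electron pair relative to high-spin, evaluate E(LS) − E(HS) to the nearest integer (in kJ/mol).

In the high-spin limit (t₂g³ eg¹) the orbital term is -0.6Δo = -196 kJ/mol, with no excess pairing.
For low-spin the configuration is t₂g⁴ eg⁰: orbital energy -1.6 × 327 = -523 kJ/mol, and 1 additional pair relative to high-spin adds 258 kJ/mol, giving -265 kJ/mol.
The difference is -265 − (-196) = -69 kJ/mol, so low-spin lies lower.

-69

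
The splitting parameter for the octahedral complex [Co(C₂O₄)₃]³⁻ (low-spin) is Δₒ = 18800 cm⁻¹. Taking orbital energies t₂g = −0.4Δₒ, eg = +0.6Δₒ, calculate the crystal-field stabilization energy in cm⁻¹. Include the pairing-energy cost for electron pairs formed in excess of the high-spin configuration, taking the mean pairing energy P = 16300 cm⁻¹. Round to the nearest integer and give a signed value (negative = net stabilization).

Each C₂O₄²⁻ contributes -2; 3 × (-2) = -6. With overall charge -3, Co is in the +3 oxidation state.
Co³⁺: group 9, so d-count = 9 − 3 = 6.
Configuration: t₂g⁶ eg⁰.
The orbital stabilization is -2.4Δₒ = -2.4 × 18800 = -45120 cm⁻¹.
Pairing penalty: 3 pairs vs 1 in the high-spin reference → 2 extra × P = 32600 cm⁻¹.
Net CFSE = -45120 + 32600 = -12520 cm⁻¹.

-12520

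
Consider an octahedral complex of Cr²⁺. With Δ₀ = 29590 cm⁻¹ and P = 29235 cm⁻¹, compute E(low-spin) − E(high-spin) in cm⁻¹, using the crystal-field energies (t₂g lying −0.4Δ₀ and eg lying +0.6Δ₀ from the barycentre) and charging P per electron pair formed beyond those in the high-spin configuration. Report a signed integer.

-355

Group 6 minus oxidation state +2 gives a d⁴ configuration for Cr²⁺.
High-spin d⁴ fills as t₂g³ eg¹ with CFSE 3(−0.4) + 1(+0.6) = -0.6Δ₀ = -17754 cm⁻¹.
Low-spin t₂g⁴ eg⁰ gives -1.6Δ₀ = -47344 cm⁻¹, but forming 1 extra pair costs 1P = 29235 cm⁻¹, so E(LS) = -47344 + 29235 = -18109 cm⁻¹.
Thus E(LS) − E(HS) = -355 cm⁻¹.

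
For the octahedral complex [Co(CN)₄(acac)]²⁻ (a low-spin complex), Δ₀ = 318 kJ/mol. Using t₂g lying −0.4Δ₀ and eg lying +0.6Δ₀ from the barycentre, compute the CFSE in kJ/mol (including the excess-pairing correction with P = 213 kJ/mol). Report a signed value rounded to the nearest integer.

Ligand charges: 4×(-1) from CN⁻ and 1×(-1) from acac⁻ sum to -5; with overall charge -2, Co is +3.
Co sits in group 9; removing 3 electrons leaves Co³⁺ with 9 − 3 = 6 d electrons.
Electron filling gives t₂g⁶ eg⁰.
CFSE(orbital) = 6×(-0.4Δ₀) + 0×(0.6Δ₀) = -2.4Δ₀; with Δ₀ = 318 kJ/mol that is -763 kJ/mol.
High-spin d⁶ would be t₂g⁴ eg² with 1 pair; low-spin has 3, so 2 excess pairs cost +2P = +426 kJ/mol.
Combining: -763 + 426 = -337 kJ/mol.

-337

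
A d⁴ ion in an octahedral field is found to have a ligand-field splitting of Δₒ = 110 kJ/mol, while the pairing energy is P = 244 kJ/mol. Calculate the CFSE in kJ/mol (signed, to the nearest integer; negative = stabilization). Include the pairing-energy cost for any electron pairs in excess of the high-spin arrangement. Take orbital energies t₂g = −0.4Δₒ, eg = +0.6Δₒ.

-66

Δₒ < P, so pairing is avoided: the ground state is high-spin.
Filling d⁴ accordingly: t₂g³ eg¹.
Orbital CFSE = -0.6Δₒ = -0.6 × 110 = -66 kJ/mol.
High-spin has no excess pairs, so no pairing correction applies.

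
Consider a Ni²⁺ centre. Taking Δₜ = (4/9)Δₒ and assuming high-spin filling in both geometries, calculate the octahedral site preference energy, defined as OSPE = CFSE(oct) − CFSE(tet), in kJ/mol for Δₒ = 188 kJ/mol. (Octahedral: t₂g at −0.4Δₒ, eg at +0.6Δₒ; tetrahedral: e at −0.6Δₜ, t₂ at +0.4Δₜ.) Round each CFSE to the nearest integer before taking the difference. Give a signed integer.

-159

Ni²⁺: group 10, so d-count = 10 − 2 = 8.
Octahedral (high-spin): t₂g⁶ eg², CFSE = 6(−0.4) + 2(+0.6) = -1.2Δₒ = -1.2 × 188 = -226 kJ/mol.
In a tetrahedral site the filling is e⁴ t₂⁴: CFSE(tet) = -0.8Δₜ = -0.8 × (4/9)(188) = -67 kJ/mol.
OSPE = -226 − (-67) = -159 kJ/mol.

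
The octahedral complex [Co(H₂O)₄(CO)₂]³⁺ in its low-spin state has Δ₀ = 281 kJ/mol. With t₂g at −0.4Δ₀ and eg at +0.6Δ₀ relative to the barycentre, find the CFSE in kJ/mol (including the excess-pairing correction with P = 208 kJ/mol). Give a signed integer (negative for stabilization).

Ligand charges: 4×(+0) from H₂O and 2×(+0) from CO sum to +0; with overall charge +3, Co is +3.
Co sits in group 9; removing 3 electrons leaves Co³⁺ with 9 − 3 = 6 d electrons.
Configuration: t₂g⁶ eg⁰.
CFSE(orbital) = 6×(-0.4Δ₀) + 0×(0.6Δ₀) = -2.4Δ₀; with Δ₀ = 281 kJ/mol that is -674 kJ/mol.
High-spin d⁶ would be t₂g⁴ eg² with 1 pair; low-spin has 3, so 2 excess pairs cost +2P = +416 kJ/mol.
Overall CFSE = -674 + 416 = -258 kJ/mol.

-258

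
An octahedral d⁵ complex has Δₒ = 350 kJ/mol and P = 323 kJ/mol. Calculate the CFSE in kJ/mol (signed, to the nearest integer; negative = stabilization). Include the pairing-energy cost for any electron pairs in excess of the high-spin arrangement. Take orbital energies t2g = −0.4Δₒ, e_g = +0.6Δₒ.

Δₒ > P, so pairing is preferred: the ground state is low-spin.
Configuration: t2g^5 e_g^0.
Orbital CFSE = -2.0Δₒ = -2.0 × 350 = -700 kJ/mol.
Excess pairs vs high-spin: 2 − 0 = 2; pairing cost = +646 kJ/mol.
Net CFSE = -700 + 646 = -54 kJ/mol.

-54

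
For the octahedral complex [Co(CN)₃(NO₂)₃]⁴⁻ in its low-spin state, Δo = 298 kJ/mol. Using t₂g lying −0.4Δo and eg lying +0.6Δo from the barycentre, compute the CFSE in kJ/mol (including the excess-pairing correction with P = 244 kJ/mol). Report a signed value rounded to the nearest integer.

Ligand charges: 3×(-1) from CN⁻ and 3×(-1) from NO₂⁻ sum to -6; with overall charge -4, Co is +2.
Co sits in group 9; removing 2 electrons leaves Co²⁺ with 9 − 2 = 7 d electrons.
Configuration: t₂g⁶ eg¹.
CFSE(orbital) = 6×(-0.4Δo) + 1×(0.6Δo) = -1.8Δo; with Δo = 298 kJ/mol that is -536 kJ/mol.
Relative to high-spin t₂g⁵ eg² (2 paired), the low-spin configuration has 1 additional pair, contributing +1 × 244 = +244 kJ/mol.
Overall CFSE = -536 + 244 = -292 kJ/mol.

-292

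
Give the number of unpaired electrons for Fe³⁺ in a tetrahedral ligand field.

5

Fe is in group 8, so Fe³⁺ is d⁵ (8 − 3 = 5).
Tetrahedral splitting is small, so the complex is high-spin.
Configuration: e^2 t2^3, giving 5 unpaired electrons.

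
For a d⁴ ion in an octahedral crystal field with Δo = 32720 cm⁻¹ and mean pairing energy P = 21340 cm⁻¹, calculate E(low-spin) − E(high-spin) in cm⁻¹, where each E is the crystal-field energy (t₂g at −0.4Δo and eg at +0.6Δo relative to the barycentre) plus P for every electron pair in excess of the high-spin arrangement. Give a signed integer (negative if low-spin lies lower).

High-spin: t₂g³ eg¹, CFSE = -0.6Δo = -19632 cm⁻¹.
Low-spin t₂g⁴ eg⁰ gives -1.6Δo = -52352 cm⁻¹, but forming 1 extra pair costs 1P = 21340 cm⁻¹, so E(LS) = -52352 + 21340 = -31012 cm⁻¹.
E(LS) − E(HS) = -31012 − (-19632) = -11380 cm⁻¹.

-11380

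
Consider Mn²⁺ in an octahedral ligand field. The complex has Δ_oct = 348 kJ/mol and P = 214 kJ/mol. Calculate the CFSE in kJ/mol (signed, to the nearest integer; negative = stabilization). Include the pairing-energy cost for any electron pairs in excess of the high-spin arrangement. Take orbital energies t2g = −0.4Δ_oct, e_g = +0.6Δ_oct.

Group 7 minus oxidation state +2 gives a d⁵ configuration for Mn²⁺.
With Δ_oct > P the complex is low-spin.
Configuration: t2g^5 e_g^0.
Orbital CFSE = -2.0Δ_oct = -2.0 × 348 = -696 kJ/mol.
Excess pairs vs high-spin: 2 − 0 = 2; pairing cost = +428 kJ/mol.
Net CFSE = -696 + 428 = -268 kJ/mol.

-268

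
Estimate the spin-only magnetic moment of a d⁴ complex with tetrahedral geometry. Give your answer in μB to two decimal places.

4.90 μB

With tetrahedral geometry the complex is necessarily high-spin.
Configuration: e² t₂² → 4 unpaired electrons.
μ(spin-only) = √[4(4+2)] = √24 ≈ 4.90 μB.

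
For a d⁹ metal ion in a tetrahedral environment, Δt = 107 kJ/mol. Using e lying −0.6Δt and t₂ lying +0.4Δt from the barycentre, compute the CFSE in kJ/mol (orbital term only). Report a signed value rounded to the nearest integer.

Tetrahedral fields are weak (Δₜ ≈ 4/9 Δₒ), so electrons fill high-spin.
The d⁹ electrons fill as e⁴ t₂⁵.
The orbital stabilization is -0.4Δt = -0.4 × 107 = -43 kJ/mol.

-43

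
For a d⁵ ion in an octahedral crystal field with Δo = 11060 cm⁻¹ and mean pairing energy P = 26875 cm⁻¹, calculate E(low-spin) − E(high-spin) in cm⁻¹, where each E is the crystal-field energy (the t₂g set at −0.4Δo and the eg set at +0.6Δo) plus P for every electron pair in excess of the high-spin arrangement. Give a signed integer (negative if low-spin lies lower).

In the high-spin limit (t₂g³ eg²) the orbital term is 0.0Δo = 0 cm⁻¹, with no excess pairing.
For low-spin the configuration is t₂g⁵ eg⁰: orbital energy -2.0 × 11060 = -22120 cm⁻¹, and 2 additional pairs relative to high-spin add 53750 cm⁻¹, giving 31630 cm⁻¹.
Thus E(LS) − E(HS) = 31630 cm⁻¹.

31630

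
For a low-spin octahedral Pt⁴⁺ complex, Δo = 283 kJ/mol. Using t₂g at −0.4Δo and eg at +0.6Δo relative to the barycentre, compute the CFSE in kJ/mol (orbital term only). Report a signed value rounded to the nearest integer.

Pt is in group 10, so Pt⁴⁺ is d⁶ (10 − 4 = 6).
Configuration: t₂g⁶ eg⁰.
Orbital CFSE = 6(-0.4) + 0(0.6) = -2.4Δo = -2.4 × 283 = -679 kJ/mol.

-679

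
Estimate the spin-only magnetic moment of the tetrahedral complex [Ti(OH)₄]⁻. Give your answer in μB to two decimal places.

1.73 μB

Each OH⁻ contributes -1; 4 × (-1) = -4. With overall charge -1, Ti is in the +3 oxidation state.
Group 4 minus oxidation state +3 gives a d¹ configuration for Ti³⁺.
Tetrahedral splitting is small, so the complex is high-spin.
Configuration: e^1 t2^0 → 1 unpaired electron.
μ(spin-only) = √[1(1+2)] = √3 ≈ 1.73 μB.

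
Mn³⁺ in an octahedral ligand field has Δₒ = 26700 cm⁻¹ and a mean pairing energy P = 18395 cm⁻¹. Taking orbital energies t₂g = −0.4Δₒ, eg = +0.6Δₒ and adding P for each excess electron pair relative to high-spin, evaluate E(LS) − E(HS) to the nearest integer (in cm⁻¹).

Mn³⁺: group 7, so d-count = 7 − 3 = 4.
In the high-spin limit (t₂g³ eg¹) the orbital term is -0.6Δₒ = -16020 cm⁻¹, with no excess pairing.
Low-spin: t₂g⁴ eg⁰, orbital CFSE = -1.6Δₒ = -42720 cm⁻¹; plus 1 excess pair × P = +18395 cm⁻¹; total -24325 cm⁻¹.
The difference is -24325 − (-16020) = -8305 cm⁻¹, so low-spin lies lower.

-8305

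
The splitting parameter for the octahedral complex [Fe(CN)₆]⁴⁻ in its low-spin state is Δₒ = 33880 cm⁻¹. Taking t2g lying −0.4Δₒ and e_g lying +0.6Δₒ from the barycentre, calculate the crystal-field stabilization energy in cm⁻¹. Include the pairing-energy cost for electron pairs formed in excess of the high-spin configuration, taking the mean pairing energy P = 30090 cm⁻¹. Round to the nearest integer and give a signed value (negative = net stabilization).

Each CN⁻ contributes -1; 6 × (-1) = -6. With overall charge -4, Fe is in the +2 oxidation state.
Group 8 minus oxidation state +2 gives a d⁶ configuration for Fe²⁺.
The d⁶ electrons fill as t2g^6 e_g^0.
CFSE(orbital) = 6×(-0.4Δₒ) + 0×(0.6Δₒ) = -2.4Δₒ; with Δₒ = 33880 cm⁻¹ that is -81312 cm⁻¹.
Pairing penalty: 3 pairs vs 1 in the high-spin reference → 2 extra × P = 60180 cm⁻¹.
Combining: -81312 + 60180 = -21132 cm⁻¹.

-21132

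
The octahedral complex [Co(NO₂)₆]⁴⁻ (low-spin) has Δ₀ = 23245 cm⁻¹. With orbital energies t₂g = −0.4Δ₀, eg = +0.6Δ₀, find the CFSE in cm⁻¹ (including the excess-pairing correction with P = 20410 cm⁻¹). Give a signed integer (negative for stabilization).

-21431

Each NO₂⁻ contributes -1; 6 × (-1) = -6. With overall charge -4, Co is in the +2 oxidation state.
Co²⁺: group 9, so d-count = 9 − 2 = 7.
Electron filling gives t₂g⁶ eg¹.
The orbital stabilization is -1.8Δ₀ = -1.8 × 23245 = -41841 cm⁻¹.
Pairing penalty: 3 pairs vs 2 in the high-spin reference → 1 extra × P = 20410 cm⁻¹.
Combining: -41841 + 20410 = -21431 cm⁻¹.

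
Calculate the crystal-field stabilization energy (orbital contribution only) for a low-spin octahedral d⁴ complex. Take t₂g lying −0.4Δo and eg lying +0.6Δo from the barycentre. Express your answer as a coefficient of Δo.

-1.6 Δo

Configuration: t₂g⁴ eg⁰.
CFSE = 4(-0.4Δo) + 0(0.6Δo) = -1.6Δo + 0.0Δo = -1.6Δo.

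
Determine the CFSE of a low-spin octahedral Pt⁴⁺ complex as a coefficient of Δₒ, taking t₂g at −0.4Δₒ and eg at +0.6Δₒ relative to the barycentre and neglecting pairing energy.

Pt sits in group 10; removing 4 electrons leaves Pt⁴⁺ with 10 − 4 = 6 d electrons.
Configuration: t₂g⁶ eg⁰.
CFSE = 6(-0.4Δₒ) + 0(0.6Δₒ) = -2.4Δₒ + 0.0Δₒ = -2.4Δₒ.

-2.4 Δₒ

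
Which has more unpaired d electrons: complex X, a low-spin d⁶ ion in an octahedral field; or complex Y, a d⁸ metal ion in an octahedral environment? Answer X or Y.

X: t₂g⁶ eg⁰ → 0 unpaired.
Y: t2g^6 e_g^2 → 2 unpaired.
So Y has more unpaired electrons.

Y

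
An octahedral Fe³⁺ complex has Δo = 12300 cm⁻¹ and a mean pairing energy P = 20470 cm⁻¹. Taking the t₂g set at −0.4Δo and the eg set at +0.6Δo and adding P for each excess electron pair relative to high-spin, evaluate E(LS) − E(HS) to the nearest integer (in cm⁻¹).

16340

Fe³⁺: group 8, so d-count = 8 − 3 = 5.
High-spin d⁵ fills as t₂g³ eg² with CFSE 3(−0.4) + 2(+0.6) = 0.0Δo = 0 cm⁻¹.
Low-spin t₂g⁵ eg⁰ gives -2.0Δo = -24600 cm⁻¹, but forming 2 extra pairs costs 2P = 40940 cm⁻¹, so E(LS) = -24600 + 40940 = 16340 cm⁻¹.
Thus E(LS) − E(HS) = 16340 cm⁻¹.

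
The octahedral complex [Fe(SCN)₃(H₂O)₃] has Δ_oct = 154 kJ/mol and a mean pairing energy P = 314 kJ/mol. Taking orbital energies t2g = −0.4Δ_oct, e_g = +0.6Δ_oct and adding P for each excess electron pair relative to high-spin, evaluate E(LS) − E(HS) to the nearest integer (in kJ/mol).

320

Ligand charges: 3×(-1) from SCN⁻ and 3×(+0) from H₂O sum to -3; with overall charge +0, Fe is +3.
Fe³⁺: group 8, so d-count = 8 − 3 = 5.
In the high-spin limit (t2g^3 e_g^2) the orbital term is 0.0Δ_oct = 0 kJ/mol, with no excess pairing.
For low-spin the configuration is t2g^5 e_g^0: orbital energy -2.0 × 154 = -308 kJ/mol, and 2 additional pairs relative to high-spin add 628 kJ/mol, giving 320 kJ/mol.
Thus E(LS) − E(HS) = 320 kJ/mol.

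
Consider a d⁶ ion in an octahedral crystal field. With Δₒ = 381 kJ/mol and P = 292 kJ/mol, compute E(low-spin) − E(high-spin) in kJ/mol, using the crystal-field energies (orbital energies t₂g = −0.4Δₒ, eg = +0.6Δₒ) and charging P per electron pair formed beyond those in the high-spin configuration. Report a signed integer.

-178

High-spin: t₂g⁴ eg², CFSE = -0.4Δₒ = -152 kJ/mol.
Low-spin t₂g⁶ eg⁰ gives -2.4Δₒ = -914 kJ/mol, but forming 2 extra pairs costs 2P = 584 kJ/mol, so E(LS) = -914 + 584 = -330 kJ/mol.
E(LS) − E(HS) = -330 − (-152) = -178 kJ/mol.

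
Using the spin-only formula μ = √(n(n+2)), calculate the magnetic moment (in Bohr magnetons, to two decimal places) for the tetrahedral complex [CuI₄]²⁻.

Each I⁻ contributes -1; 4 × (-1) = -4. With overall charge -2, Cu is in the +2 oxidation state.
Group 11 minus oxidation state +2 gives a d⁹ configuration for Cu²⁺.
Tetrahedral fields are weak (Δₜ ≈ 4/9 Δₒ), so electrons fill high-spin.
Configuration: e⁴ t₂⁵ → 1 unpaired electron.
μ(spin-only) = √[1(1+2)] = √3 ≈ 1.73 Bohr magnetons.

1.73 Bohr magnetons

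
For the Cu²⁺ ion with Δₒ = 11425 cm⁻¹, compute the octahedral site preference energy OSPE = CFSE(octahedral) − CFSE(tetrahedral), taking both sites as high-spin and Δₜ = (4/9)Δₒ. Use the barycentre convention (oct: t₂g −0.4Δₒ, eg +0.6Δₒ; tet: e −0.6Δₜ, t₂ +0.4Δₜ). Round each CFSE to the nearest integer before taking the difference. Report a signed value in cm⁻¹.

-4824

Cu²⁺: group 11, so d-count = 11 − 2 = 9.
Octahedral high-spin t₂g⁶ eg³: CFSE = -0.6 × 11425 = -6855 cm⁻¹.
Tetrahedral: e⁴ t₂⁵, CFSE = 4(−0.6) + 5(+0.4) = -0.4Δₜ = -0.4 × (4/9) × 11425 = -2031 cm⁻¹.
OSPE = CFSE(oct) − CFSE(tet) = -6855 − (-2031) = -4824 cm⁻¹.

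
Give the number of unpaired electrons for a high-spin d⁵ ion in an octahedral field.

Configuration: t₂g³ eg², giving 5 unpaired electrons.

5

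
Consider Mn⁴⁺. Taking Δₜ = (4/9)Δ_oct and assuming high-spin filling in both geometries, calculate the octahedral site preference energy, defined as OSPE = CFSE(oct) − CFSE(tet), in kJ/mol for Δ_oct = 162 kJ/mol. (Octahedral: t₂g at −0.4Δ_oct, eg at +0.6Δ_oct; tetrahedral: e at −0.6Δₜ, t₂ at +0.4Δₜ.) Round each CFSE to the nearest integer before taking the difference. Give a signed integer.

-136

Group 7 minus oxidation state +4 gives a d³ configuration for Mn⁴⁺.
Octahedral (high-spin): t2g^3 e_g^0, CFSE = 3(−0.4) + 0(+0.6) = -1.2Δ_oct = -1.2 × 162 = -194 kJ/mol.
In a tetrahedral site the filling is e^2 t2^1: CFSE(tet) = -0.8Δₜ = -0.8 × (4/9)(162) = -58 kJ/mol.
Subtracting, OSPE = -194 − (-58) = -136 kJ/mol.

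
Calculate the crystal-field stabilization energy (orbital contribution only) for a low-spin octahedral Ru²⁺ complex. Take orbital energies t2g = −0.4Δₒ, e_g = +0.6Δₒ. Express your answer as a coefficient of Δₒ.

Ru is in group 8, so Ru²⁺ is d⁶ (8 − 2 = 6).
Configuration: t2g^6 e_g^0.
CFSE = 6(-0.4Δₒ) + 0(0.6Δₒ) = -2.4Δₒ + 0.0Δₒ = -2.4Δₒ.

-2.4 Δₒ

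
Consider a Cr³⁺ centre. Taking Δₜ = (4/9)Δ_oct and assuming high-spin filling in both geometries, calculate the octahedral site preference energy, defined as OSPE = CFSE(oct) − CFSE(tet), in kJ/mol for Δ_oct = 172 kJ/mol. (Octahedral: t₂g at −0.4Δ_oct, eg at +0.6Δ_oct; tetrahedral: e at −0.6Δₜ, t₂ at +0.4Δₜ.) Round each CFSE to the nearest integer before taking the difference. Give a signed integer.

Cr is in group 6, so Cr³⁺ is d³ (6 − 3 = 3).
In an octahedral site d³ (HS) is t₂g³ eg⁰, giving CFSE(oct) = -1.2Δ_oct = -206 kJ/mol.
Tetrahedral: e² t₂¹, CFSE = 2(−0.6) + 1(+0.4) = -0.8Δₜ = -0.8 × (4/9) × 172 = -61 kJ/mol.
OSPE = CFSE(oct) − CFSE(tet) = -206 − (-61) = -145 kJ/mol.

-145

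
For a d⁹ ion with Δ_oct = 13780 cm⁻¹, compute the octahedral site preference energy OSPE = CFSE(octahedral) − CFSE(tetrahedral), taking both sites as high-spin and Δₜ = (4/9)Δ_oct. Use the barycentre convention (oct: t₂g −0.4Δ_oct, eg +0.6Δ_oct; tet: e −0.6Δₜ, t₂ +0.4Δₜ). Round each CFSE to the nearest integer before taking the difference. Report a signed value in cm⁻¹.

In an octahedral site d⁹ (HS) is t2g^6 e_g^3, giving CFSE(oct) = -0.6Δ_oct = -8268 cm⁻¹.
In a tetrahedral site the filling is e^4 t2^5: CFSE(tet) = -0.4Δₜ = -0.4 × (4/9)(13780) = -2450 cm⁻¹.
OSPE = CFSE(oct) − CFSE(tet) = -8268 − (-2450) = -5818 cm⁻¹.

-5818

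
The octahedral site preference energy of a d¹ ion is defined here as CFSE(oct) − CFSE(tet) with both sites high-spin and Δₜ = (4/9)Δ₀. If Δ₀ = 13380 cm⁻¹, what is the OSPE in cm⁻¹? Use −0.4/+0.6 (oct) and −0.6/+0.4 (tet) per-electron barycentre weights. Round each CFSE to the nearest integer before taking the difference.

Octahedral high-spin t₂g¹ eg⁰: CFSE = -0.4 × 13380 = -5352 cm⁻¹.
Tetrahedral e¹ t₂⁰ gives -0.6Δₜ = -0.6 × (4/9) × 13380 = -3568 cm⁻¹.
Subtracting, OSPE = -5352 − (-3568) = -1784 cm⁻¹.

-1784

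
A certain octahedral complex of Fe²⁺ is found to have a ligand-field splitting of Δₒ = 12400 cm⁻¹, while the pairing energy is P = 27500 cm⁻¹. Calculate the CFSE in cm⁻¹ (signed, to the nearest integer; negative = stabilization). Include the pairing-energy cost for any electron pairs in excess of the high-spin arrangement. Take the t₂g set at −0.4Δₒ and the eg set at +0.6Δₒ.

Fe sits in group 8; removing 2 electrons leaves Fe²⁺ with 8 − 2 = 6 d electrons.
Here Δₒ < P (12400 < 27500), so the high-spin state is favoured.
That gives t₂g⁴ eg².
Orbital CFSE = -0.4Δₒ = -0.4 × 12400 = -4960 cm⁻¹.
High-spin has no excess pairs, so no pairing correction applies.

-4960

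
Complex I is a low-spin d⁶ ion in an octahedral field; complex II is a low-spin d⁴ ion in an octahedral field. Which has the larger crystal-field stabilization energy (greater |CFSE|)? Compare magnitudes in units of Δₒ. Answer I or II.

I

I: t2g^6 e_g^0, CFSE = -2.4Δₒ.
II: t₂g⁴ eg⁰, CFSE = -1.6Δₒ.
So I has the larger |CFSE|.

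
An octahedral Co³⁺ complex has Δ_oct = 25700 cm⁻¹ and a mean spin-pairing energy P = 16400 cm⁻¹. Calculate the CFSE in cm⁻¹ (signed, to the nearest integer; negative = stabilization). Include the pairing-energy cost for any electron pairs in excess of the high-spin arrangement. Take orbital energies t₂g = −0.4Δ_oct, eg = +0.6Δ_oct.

Co sits in group 9; removing 3 electrons leaves Co³⁺ with 9 − 3 = 6 d electrons.
Here Δ_oct > P (25700 > 16400), so the low-spin state is favoured.
Configuration: t₂g⁶ eg⁰.
Orbital CFSE = -2.4Δ_oct = -2.4 × 25700 = -61680 cm⁻¹.
Excess pairs vs high-spin: 3 − 1 = 2; pairing cost = +32800 cm⁻¹.
Net CFSE = -61680 + 32800 = -28880 cm⁻¹.

-28880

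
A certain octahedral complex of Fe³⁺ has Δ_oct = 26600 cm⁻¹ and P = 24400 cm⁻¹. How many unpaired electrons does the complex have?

Fe is in group 8, so Fe³⁺ is d⁵ (8 − 3 = 5).
Δ_oct > P, so pairing is preferred: the ground state is low-spin.
That gives t₂g⁵ eg⁰.
Unpaired electrons: 1.

1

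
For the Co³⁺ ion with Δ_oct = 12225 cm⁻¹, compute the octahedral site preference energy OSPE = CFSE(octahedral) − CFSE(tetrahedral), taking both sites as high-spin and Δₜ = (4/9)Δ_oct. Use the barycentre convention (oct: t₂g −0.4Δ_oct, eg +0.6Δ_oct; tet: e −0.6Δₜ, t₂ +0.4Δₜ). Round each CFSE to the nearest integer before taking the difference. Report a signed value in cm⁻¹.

-1630

Co sits in group 9; removing 3 electrons leaves Co³⁺ with 9 − 3 = 6 d electrons.
In an octahedral site d⁶ (HS) is t2g^4 e_g^2, giving CFSE(oct) = -0.4Δ_oct = -4890 cm⁻¹.
Tetrahedral: e^3 t2^3, CFSE = 3(−0.6) + 3(+0.4) = -0.6Δₜ = -0.6 × (4/9) × 12225 = -3260 cm⁻¹.
OSPE = -4890 − (-3260) = -1630 cm⁻¹.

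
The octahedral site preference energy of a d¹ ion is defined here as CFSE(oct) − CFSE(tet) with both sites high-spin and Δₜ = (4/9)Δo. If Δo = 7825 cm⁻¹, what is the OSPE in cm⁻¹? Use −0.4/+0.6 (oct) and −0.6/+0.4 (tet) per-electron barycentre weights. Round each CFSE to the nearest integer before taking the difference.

Octahedral high-spin t₂g¹ eg⁰: CFSE = -0.4 × 7825 = -3130 cm⁻¹.
In a tetrahedral site the filling is e¹ t₂⁰: CFSE(tet) = -0.6Δₜ = -0.6 × (4/9)(7825) = -2087 cm⁻¹.
OSPE = CFSE(oct) − CFSE(tet) = -3130 − (-2087) = -1043 cm⁻¹.

-1043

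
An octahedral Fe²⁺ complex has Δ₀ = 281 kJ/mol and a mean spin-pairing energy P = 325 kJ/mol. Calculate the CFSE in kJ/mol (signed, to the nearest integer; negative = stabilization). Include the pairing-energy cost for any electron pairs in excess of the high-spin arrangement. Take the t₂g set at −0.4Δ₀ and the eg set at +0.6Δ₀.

Fe sits in group 8; removing 2 electrons leaves Fe²⁺ with 8 − 2 = 6 d electrons.
Here Δ₀ < P (281 < 325), so the high-spin state is favoured.
That gives t₂g⁴ eg².
Orbital CFSE = -0.4Δ₀ = -0.4 × 281 = -112 kJ/mol.
High-spin has no excess pairs, so no pairing correction applies.

-112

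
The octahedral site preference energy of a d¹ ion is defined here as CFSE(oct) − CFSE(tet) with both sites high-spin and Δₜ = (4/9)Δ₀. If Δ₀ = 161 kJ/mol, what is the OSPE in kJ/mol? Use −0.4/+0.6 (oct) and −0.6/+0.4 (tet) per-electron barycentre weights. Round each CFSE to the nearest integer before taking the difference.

-21

Octahedral high-spin t2g^1 e_g^0: CFSE = -0.4 × 161 = -64 kJ/mol.
Tetrahedral: e^1 t2^0, CFSE = 1(−0.6) + 0(+0.4) = -0.6Δₜ = -0.6 × (4/9) × 161 = -43 kJ/mol.
Subtracting, OSPE = -64 − (-43) = -21 kJ/mol.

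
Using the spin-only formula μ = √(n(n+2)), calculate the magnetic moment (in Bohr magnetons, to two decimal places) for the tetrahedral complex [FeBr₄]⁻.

5.92 Bohr magnetons

Each Br⁻ contributes -1; 4 × (-1) = -4. With overall charge -1, Fe is in the +3 oxidation state.
Fe³⁺: group 8, so d-count = 8 − 3 = 5.
With tetrahedral geometry the complex is necessarily high-spin.
Configuration: e^2 t2^3 → 5 unpaired electrons.
μ(spin-only) = √[5(5+2)] = √35 ≈ 5.92 Bohr magnetons.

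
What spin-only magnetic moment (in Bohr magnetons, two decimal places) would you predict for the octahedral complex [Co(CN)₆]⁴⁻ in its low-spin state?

1.73 Bohr magnetons

Each CN⁻ contributes -1; 6 × (-1) = -6. With overall charge -4, Co is in the +2 oxidation state.
Co²⁺: group 9, so d-count = 9 − 2 = 7.
Configuration: t2g^6 e_g^1 → 1 unpaired electron.
μ(spin-only) = √[1(1+2)] = √3 ≈ 1.73 Bohr magnetons.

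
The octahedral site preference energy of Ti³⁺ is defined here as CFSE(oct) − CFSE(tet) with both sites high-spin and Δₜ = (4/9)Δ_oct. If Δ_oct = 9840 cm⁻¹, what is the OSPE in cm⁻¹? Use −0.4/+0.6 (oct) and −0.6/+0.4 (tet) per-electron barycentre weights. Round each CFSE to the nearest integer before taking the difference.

-1312

Group 4 minus oxidation state +3 gives a d¹ configuration for Ti³⁺.
In an octahedral site d¹ (HS) is t2g^1 e_g^0, giving CFSE(oct) = -0.4Δ_oct = -3936 cm⁻¹.
Tetrahedral: e^1 t2^0, CFSE = 1(−0.6) + 0(+0.4) = -0.6Δₜ = -0.6 × (4/9) × 9840 = -2624 cm⁻¹.
OSPE = -3936 − (-2624) = -1312 cm⁻¹.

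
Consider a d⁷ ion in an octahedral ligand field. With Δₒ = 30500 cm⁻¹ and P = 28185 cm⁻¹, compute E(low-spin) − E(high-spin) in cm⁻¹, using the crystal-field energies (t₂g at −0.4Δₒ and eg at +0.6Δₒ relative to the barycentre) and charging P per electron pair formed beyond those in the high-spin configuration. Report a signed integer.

In the high-spin limit (t₂g⁵ eg²) the orbital term is -0.8Δₒ = -24400 cm⁻¹, with no excess pairing.
For low-spin the configuration is t₂g⁶ eg¹: orbital energy -1.8 × 30500 = -54900 cm⁻¹, and 1 additional pair relative to high-spin adds 28185 cm⁻¹, giving -26715 cm⁻¹.
The difference is -26715 − (-24400) = -2315 cm⁻¹, so low-spin lies lower.

-2315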